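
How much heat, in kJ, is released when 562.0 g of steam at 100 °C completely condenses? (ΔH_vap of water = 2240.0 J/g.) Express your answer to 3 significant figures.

q = m × ΔH_vap = 562.0 × 2240.0 = 1259000 J = 1260 kJ

q = 1260 kJ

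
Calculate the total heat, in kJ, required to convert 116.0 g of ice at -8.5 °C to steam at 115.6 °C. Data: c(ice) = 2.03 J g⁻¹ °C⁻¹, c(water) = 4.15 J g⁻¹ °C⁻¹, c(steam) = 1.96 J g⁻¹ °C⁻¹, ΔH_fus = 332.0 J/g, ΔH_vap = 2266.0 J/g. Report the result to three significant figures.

q = 355 kJ

q1 (heat ice -8.5→0.0 °C): 116.0 × 2.03 × 8.5 = 2002 J
q2 (melt at 0 °C): 116.0 × 332.0 = 38512 J
q3 (heat water 0.0→100.0 °C): 116.0 × 4.15 × 100.0 = 48140 J
q4 (vaporize at 100 °C): 116.0 × 2266.0 = 262856 J
q5 (heat steam 100.0→115.6 °C): 116.0 × 1.96 × 15.6 = 3547 J
Total: 2002 + 38512 + 48140 + 262856 + 3547 = 355057 J = 355 kJ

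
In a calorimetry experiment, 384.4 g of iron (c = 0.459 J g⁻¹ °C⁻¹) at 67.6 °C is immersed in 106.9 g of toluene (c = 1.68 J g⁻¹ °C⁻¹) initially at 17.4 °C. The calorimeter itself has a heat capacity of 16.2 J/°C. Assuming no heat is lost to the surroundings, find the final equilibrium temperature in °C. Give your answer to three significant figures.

Heat lost by iron = heat gained by toluene + calorimeter.
(384.4)(0.459)(67.6 − T) = [(106.9)(1.68) + 16.2](T − 17.4)
176.4396 (67.6 − T) = 195.792 (T − 17.4)
11927 − 176.4396 T = 195.792 T − 3406.8
15333.8 = 372.2316 T
T = 41.19 °C

T_f = 41.2 °C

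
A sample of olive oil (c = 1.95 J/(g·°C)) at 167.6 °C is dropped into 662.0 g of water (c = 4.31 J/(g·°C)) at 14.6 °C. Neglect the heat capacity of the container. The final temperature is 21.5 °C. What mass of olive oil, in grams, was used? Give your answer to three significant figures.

m = 69.1 g

q_gained = (662.0 × 4.31) × (21.5 − 14.6) = 19690 J
q_lost = m × 1.95 × (167.6 − 21.5) = 284.895 m
m = 19690 / 284.895 = 69.1 g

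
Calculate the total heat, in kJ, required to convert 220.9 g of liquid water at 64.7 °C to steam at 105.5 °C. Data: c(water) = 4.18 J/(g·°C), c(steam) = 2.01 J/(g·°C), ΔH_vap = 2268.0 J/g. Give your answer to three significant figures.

q = 536 kJ

q1 (heat water 64.7→100.0 °C): 220.9 × 4.18 × 35.3 = 32595 J
q2 (vaporize at 100 °C): 220.9 × 2268.0 = 501001 J
q3 (heat steam 100.0→105.5 °C): 220.9 × 2.01 × 5.5 = 2442 J
Total: 32595 + 501001 + 2442 = 536038 J = 536 kJ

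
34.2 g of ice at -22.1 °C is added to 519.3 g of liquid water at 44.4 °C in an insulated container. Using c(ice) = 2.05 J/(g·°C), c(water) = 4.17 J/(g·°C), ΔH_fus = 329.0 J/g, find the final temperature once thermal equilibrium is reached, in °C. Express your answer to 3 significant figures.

T_f = 36.1 °C

Heat to bring ice to 0 °C and melt it: q₁ = 34.2×2.05×22.1 + 34.2×329.0 = 12801 J
Heat the water can supply cooling to 0 °C: 519.3×4.17×44.4 = 96147.4 J > q₁, so all ice melts.
Energy balance: 519.3×4.17×(44.4 − T) = 12801 + 34.2×4.17×(T − 0)
2165.481(44.4 − T) = 12801 + 142.614 T
96147.4 − 12801 = 2308.095 T
T = 83346.4 / 2308.095 = 36.11 °C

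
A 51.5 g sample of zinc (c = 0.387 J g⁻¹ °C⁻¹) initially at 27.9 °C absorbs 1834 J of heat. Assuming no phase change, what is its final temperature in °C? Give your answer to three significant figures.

T_f = 120 °C

ΔT = q / (m c) = 1834 / (51.5 × 0.387) = 92.02 °C
T_f = 27.9 + 92.02 = 119.92 °C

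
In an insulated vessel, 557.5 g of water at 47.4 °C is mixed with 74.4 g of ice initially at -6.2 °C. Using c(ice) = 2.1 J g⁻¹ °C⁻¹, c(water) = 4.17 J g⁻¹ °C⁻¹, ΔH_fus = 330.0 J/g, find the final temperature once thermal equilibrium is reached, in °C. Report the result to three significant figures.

T_f = 32.1 °C

Heat to bring ice to 0 °C and melt it: q₁ = 74.4×2.1×6.2 + 74.4×330.0 = 25521 J
Heat the water can supply cooling to 0 °C: 557.5×4.17×47.4 = 110194 J > q₁, so all ice melts.
Energy balance: 557.5×4.17×(47.4 − T) = 25521 + 74.4×4.17×(T − 0)
2324.775(47.4 − T) = 25521 + 310.248 T
110194 − 25521 = 2635.023 T
T = 84673 / 2635.023 = 32.13 °C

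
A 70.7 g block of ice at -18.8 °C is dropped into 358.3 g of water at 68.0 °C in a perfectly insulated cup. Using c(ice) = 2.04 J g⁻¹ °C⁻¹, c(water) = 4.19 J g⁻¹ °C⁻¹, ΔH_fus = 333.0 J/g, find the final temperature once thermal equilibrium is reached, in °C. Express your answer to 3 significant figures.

Heat to bring ice to 0 °C and melt it: q₁ = 70.7×2.04×18.8 + 70.7×333.0 = 26255 J
Heat the water can supply cooling to 0 °C: 358.3×4.19×68.0 = 102087 J > q₁, so all ice melts.
Energy balance: 358.3×4.19×(68.0 − T) = 26255 + 70.7×4.19×(T − 0)
1501.277(68.0 − T) = 26255 + 296.233 T
102087 − 26255 = 1797.510 T
T = 75832 / 1797.510 = 42.19 °C

T_f = 42.2 °C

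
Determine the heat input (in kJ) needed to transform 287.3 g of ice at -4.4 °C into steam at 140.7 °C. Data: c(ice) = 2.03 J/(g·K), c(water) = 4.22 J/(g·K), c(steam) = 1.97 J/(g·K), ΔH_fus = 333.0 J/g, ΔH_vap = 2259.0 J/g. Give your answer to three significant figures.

q1 (heat ice -4.4→0.0 °C): 287.3 × 2.03 × 4.4 = 2566 J
q2 (melt at 0 °C): 287.3 × 333.0 = 95671 J
q3 (heat water 0.0→100.0 °C): 287.3 × 4.22 × 100.0 = 121241 J
q4 (vaporize at 100 °C): 287.3 × 2259.0 = 649011 J
q5 (heat steam 100.0→140.7 °C): 287.3 × 1.97 × 40.7 = 23035 J
Total: 2566 + 95671 + 121241 + 649011 + 23035 = 891524 J = 892 kJ

q = 892 kJ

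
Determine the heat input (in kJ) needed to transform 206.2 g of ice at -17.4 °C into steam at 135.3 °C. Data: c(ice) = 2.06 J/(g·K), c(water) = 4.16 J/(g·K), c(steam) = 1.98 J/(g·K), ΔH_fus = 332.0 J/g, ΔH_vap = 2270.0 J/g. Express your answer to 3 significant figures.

q = 644 kJ

q1 (heat ice -17.4→0.0 °C): 206.2 × 2.06 × 17.4 = 7391 J
q2 (melt at 0 °C): 206.2 × 332.0 = 68458 J
q3 (heat water 0.0→100.0 °C): 206.2 × 4.16 × 100.0 = 85779 J
q4 (vaporize at 100 °C): 206.2 × 2270.0 = 468074 J
q5 (heat steam 100.0→135.3 °C): 206.2 × 1.98 × 35.3 = 14412 J
Total: 7391 + 68458 + 85779 + 468074 + 14412 = 644114 J = 644 kJ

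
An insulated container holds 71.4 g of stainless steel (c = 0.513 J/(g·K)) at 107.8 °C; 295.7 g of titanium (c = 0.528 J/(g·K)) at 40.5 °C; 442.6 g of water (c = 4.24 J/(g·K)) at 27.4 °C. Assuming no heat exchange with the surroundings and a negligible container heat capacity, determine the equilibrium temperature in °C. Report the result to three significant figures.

T_f = 29.8 °C

Σ mᵢcᵢ(T − Tᵢ) = 0  ⇒  T = Σ mᵢcᵢTᵢ / Σ mᵢcᵢ
Σ mᵢcᵢ = 71.4×0.513 + 295.7×0.528 + 442.6×4.24 = 2069.3818
Σ mᵢcᵢTᵢ = 36.6282×107.8 + 156.1296×40.5 + 1876.624×27.4 = 61691
T = 61691 / 2069.3818 = 29.81 °C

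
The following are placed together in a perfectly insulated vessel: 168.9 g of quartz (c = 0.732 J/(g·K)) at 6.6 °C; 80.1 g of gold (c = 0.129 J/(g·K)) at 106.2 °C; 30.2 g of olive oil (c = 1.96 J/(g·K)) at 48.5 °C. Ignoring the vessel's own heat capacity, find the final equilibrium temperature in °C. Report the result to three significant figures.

T_f = 24.8 °C

Σ mᵢcᵢ(T − Tᵢ) = 0  ⇒  T = Σ mᵢcᵢTᵢ / Σ mᵢcᵢ
Σ mᵢcᵢ = 168.9×0.732 + 80.1×0.129 + 30.2×1.96 = 193.1597
Σ mᵢcᵢTᵢ = 123.6348×6.6 + 10.3329×106.2 + 59.192×48.5 = 4784.2
T = 4784.2 / 193.1597 = 24.77 °C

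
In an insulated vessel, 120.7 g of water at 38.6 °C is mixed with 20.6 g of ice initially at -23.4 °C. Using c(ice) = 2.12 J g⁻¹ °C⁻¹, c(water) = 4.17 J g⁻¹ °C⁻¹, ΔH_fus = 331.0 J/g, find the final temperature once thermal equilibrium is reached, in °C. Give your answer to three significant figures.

T_f = 19.7 °C

Heat to bring ice to 0 °C and melt it: q₁ = 20.6×2.12×23.4 + 20.6×331.0 = 7840.5 J
Heat the water can supply cooling to 0 °C: 120.7×4.17×38.6 = 19428.1 J > q₁, so all ice melts.
Energy balance: 120.7×4.17×(38.6 − T) = 7840.5 + 20.6×4.17×(T − 0)
503.319(38.6 − T) = 7840.5 + 85.902 T
19428.1 − 7840.5 = 589.221 T
T = 11587.6 / 589.221 = 19.67 °C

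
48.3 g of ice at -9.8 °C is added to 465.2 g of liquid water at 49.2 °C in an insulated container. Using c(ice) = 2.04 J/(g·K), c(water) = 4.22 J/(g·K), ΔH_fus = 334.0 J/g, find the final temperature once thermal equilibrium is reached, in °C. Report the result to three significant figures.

T_f = 36.7 °C

Heat to bring ice to 0 °C and melt it: q₁ = 48.3×2.04×9.8 + 48.3×334.0 = 17098 J
Heat the water can supply cooling to 0 °C: 465.2×4.22×49.2 = 96586.7 J > q₁, so all ice melts.
Energy balance: 465.2×4.22×(49.2 − T) = 17098 + 48.3×4.22×(T − 0)
1963.144(49.2 − T) = 17098 + 203.826 T
96586.7 − 17098 = 2166.970 T
T = 79488.7 / 2166.970 = 36.68 °C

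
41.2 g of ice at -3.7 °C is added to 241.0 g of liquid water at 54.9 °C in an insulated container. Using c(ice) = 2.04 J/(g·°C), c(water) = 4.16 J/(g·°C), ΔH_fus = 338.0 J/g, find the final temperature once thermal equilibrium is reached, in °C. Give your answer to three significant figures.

T_f = 34.8 °C

Heat to bring ice to 0 °C and melt it: q₁ = 41.2×2.04×3.7 + 41.2×338.0 = 14237 J
Heat the water can supply cooling to 0 °C: 241.0×4.16×54.9 = 55040.5 J > q₁, so all ice melts.
Energy balance: 241.0×4.16×(54.9 − T) = 14237 + 41.2×4.16×(T − 0)
1002.56(54.9 − T) = 14237 + 171.392 T
55040.5 − 14237 = 1173.952 T
T = 40803.5 / 1173.952 = 34.76 °C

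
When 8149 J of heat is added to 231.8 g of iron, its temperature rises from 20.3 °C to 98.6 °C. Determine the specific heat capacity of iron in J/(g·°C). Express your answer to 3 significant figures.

c = 0.449 J/(g·°C)

c = q / (m ΔT) = 8149 / (231.8 × 78.3)
c = 8149 / 18149.94 = 0.449 J/(g·°C)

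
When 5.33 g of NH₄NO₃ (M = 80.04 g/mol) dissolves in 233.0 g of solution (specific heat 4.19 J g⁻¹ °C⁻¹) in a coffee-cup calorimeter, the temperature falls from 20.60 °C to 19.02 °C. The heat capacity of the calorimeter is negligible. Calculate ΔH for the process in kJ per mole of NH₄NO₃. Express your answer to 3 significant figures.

|ΔT| = |19.02 − 20.60| = 1.58 °C
|q_surr| = (233.0 × 4.19) × 1.58 = 976.27 × 1.58 = 1543 J
n(NH₄NO₃) = 5.33 / 80.04 = 0.06659 mol
Temperature fell, so q_rxn = +|q_surr| = 1.543 kJ
ΔH = q_rxn / n = 23.17 kJ/mol

ΔH = 23.2 kJ/mol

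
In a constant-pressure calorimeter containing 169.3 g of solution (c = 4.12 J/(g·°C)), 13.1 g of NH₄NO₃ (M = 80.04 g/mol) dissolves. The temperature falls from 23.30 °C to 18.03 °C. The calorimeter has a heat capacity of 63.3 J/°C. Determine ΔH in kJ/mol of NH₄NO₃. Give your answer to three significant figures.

|ΔT| = |18.03 − 23.30| = 5.27 °C
|q_surr| = (169.3 × 4.12 + 63.3) × 5.27 = 760.816 × 5.27 = 4010 J
n(NH₄NO₃) = 13.1 / 80.04 = 0.1637 mol
Temperature fell, so q_rxn = +|q_surr| = 4.010 kJ
ΔH = q_rxn / n = 24.50 kJ/mol

ΔH = 24.5 kJ/mol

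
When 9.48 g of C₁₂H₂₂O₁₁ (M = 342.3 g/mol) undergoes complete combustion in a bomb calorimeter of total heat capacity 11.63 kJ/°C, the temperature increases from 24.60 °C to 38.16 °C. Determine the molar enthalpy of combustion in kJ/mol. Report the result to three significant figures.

ΔH = -5690 kJ/mol

ΔT = 38.16 − 24.60 = 13.56 °C
q_cal = C_cal × ΔT = 11.63 × 13.56 = 157.7028 kJ
n = 9.48 / 342.3 = 0.02770 mol
q_rxn = −q_cal = -157.7028 kJ
ΔH = -157.7028 / 0.02770 = -5693 kJ/mol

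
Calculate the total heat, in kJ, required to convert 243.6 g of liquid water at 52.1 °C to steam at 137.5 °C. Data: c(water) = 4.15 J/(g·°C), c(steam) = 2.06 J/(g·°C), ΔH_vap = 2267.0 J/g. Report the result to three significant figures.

q1 (heat water 52.1→100.0 °C): 243.6 × 4.15 × 47.9 = 48424 J
q2 (vaporize at 100 °C): 243.6 × 2267.0 = 552241 J
q3 (heat steam 100.0→137.5 °C): 243.6 × 2.06 × 37.5 = 18818 J
Total: 48424 + 552241 + 18818 = 619483 J = 619 kJ

q = 619 kJ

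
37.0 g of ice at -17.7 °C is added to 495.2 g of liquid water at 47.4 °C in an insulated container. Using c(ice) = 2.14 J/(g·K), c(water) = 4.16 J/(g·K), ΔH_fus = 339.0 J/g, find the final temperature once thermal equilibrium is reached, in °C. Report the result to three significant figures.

T_f = 37.8 °C

Heat to bring ice to 0 °C and melt it: q₁ = 37.0×2.14×17.7 + 37.0×339.0 = 13944 J
Heat the water can supply cooling to 0 °C: 495.2×4.16×47.4 = 97645.5 J > q₁, so all ice melts.
Energy balance: 495.2×4.16×(47.4 − T) = 13944 + 37.0×4.16×(T − 0)
2060.032(47.4 − T) = 13944 + 153.92 T
97645.5 − 13944 = 2213.952 T
T = 83701.5 / 2213.952 = 37.81 °C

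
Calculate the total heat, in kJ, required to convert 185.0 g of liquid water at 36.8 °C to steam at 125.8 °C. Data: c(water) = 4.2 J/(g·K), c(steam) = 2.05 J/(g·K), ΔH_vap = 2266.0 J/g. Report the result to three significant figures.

q1 (heat water 36.8→100.0 °C): 185.0 × 4.2 × 63.2 = 49106 J
q2 (vaporize at 100 °C): 185.0 × 2266.0 = 419210 J
q3 (heat steam 100.0→125.8 °C): 185.0 × 2.05 × 25.8 = 9785 J
Total: 49106 + 419210 + 9785 = 478101 J = 478 kJ

q = 478 kJ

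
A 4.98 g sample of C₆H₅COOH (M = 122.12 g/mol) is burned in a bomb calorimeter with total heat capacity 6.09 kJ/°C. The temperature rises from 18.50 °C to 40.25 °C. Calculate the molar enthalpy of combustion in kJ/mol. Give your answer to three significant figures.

ΔT = 40.25 − 18.50 = 21.75 °C
q_cal = C_cal × ΔT = 6.09 × 21.75 = 132.4575 kJ
n = 4.98 / 122.12 = 0.04078 mol
q_rxn = −q_cal = -132.4575 kJ
ΔH = -132.4575 / 0.04078 = -3248 kJ/mol

ΔH = -3250 kJ/mol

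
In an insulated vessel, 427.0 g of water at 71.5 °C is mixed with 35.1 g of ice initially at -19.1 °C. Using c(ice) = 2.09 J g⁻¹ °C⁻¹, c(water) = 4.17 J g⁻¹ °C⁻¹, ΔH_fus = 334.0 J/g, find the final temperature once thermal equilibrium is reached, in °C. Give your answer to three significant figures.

T_f = 59.3 °C

Heat to bring ice to 0 °C and melt it: q₁ = 35.1×2.09×19.1 + 35.1×334.0 = 13125 J
Heat the water can supply cooling to 0 °C: 427.0×4.17×71.5 = 127312 J > q₁, so all ice melts.
Energy balance: 427.0×4.17×(71.5 − T) = 13125 + 35.1×4.17×(T − 0)
1780.59(71.5 − T) = 13125 + 146.367 T
127312 − 13125 = 1926.957 T
T = 114187 / 1926.957 = 59.26 °C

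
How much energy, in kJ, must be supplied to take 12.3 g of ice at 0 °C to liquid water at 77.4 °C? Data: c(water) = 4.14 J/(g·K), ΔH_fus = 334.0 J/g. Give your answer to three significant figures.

q = 8.05 kJ

q1 (melt at 0 °C): 12.3 × 334.0 = 4108 J
q2 (heat water 0.0→77.4 °C): 12.3 × 4.14 × 77.4 = 3941 J
Total: 4108 + 3941 = 8049 J = 8.05 kJ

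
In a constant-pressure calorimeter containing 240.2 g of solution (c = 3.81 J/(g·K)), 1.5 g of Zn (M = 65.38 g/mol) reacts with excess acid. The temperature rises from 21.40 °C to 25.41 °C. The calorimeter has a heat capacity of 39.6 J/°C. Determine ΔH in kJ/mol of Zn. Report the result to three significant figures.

ΔH = -167 kJ/mol

|ΔT| = |25.41 − 21.40| = 4.01 °C
|q_surr| = (240.2 × 3.81 + 39.6) × 4.01 = 954.762 × 4.01 = 3829 J
n(Zn) = 1.5 / 65.38 = 0.02294 mol
Temperature rose, so q_rxn = −|q_surr| = -3.829 kJ
ΔH = q_rxn / n = -166.9 kJ/mol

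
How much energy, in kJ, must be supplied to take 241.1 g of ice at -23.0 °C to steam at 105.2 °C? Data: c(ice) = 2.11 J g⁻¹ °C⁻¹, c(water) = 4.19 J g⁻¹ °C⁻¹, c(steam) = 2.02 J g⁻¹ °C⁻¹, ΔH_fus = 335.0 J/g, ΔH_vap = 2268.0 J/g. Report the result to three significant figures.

q1 (heat ice -23.0→0.0 °C): 241.1 × 2.11 × 23.0 = 11701 J
q2 (melt at 0 °C): 241.1 × 335.0 = 80769 J
q3 (heat water 0.0→100.0 °C): 241.1 × 4.19 × 100.0 = 101021 J
q4 (vaporize at 100 °C): 241.1 × 2268.0 = 546815 J
q5 (heat steam 100.0→105.2 °C): 241.1 × 2.02 × 5.2 = 2533 J
Total: 11701 + 80769 + 101021 + 546815 + 2533 = 742839 J = 743 kJ

q = 743 kJ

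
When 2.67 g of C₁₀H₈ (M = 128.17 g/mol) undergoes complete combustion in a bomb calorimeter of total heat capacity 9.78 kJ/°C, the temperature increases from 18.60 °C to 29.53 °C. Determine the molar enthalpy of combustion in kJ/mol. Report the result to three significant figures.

ΔT = 29.53 − 18.60 = 10.93 °C
q_cal = C_cal × ΔT = 9.78 × 10.93 = 106.8954 kJ
n = 2.67 / 128.17 = 0.02083 mol
q_rxn = −q_cal = -106.8954 kJ
ΔH = -106.8954 / 0.02083 = -5132 kJ/mol

ΔH = -5130 kJ/mol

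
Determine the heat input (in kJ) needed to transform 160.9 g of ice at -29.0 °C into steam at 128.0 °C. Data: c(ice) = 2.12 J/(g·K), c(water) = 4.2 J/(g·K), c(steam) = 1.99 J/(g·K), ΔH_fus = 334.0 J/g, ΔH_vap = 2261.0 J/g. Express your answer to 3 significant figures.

q = 504 kJ

q1 (heat ice -29.0→0.0 °C): 160.9 × 2.12 × 29.0 = 9892 J
q2 (melt at 0 °C): 160.9 × 334.0 = 53741 J
q3 (heat water 0.0→100.0 °C): 160.9 × 4.2 × 100.0 = 67578 J
q4 (vaporize at 100 °C): 160.9 × 2261.0 = 363795 J
q5 (heat steam 100.0→128.0 °C): 160.9 × 1.99 × 28.0 = 8965 J
Total: 9892 + 53741 + 67578 + 363795 + 8965 = 503971 J = 504 kJ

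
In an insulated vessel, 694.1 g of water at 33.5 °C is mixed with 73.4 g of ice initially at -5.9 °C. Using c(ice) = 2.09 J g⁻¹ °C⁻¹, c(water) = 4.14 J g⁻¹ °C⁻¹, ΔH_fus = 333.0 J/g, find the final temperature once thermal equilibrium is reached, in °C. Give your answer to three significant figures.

Heat to bring ice to 0 °C and melt it: q₁ = 73.4×2.09×5.9 + 73.4×333.0 = 25347 J
Heat the water can supply cooling to 0 °C: 694.1×4.14×33.5 = 96264.7 J > q₁, so all ice melts.
Energy balance: 694.1×4.14×(33.5 − T) = 25347 + 73.4×4.14×(T − 0)
2873.574(33.5 − T) = 25347 + 303.876 T
96264.7 − 25347 = 3177.450 T
T = 70917.7 / 3177.450 = 22.32 °C

T_f = 22.3 °C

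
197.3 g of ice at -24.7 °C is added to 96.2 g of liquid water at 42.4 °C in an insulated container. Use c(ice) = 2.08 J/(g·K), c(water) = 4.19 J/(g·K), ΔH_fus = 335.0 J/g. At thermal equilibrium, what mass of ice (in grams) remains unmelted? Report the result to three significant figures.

m_ice remaining = 177 g

Heat to warm all ice to 0 °C: 197.3×2.08×24.7 = 10136 J
Heat released by water cooling to 0 °C: 96.2×4.19×42.4 = 17091 J
17091 J < 10136 + 197.3×335.0 = 76231.5 J, so not all ice melts; final T = 0 °C.
Heat left for melting: 17091 − 10136 = 6955 J
Mass melted = 6955 / 335.0 = 20.76 g
Ice remaining = 197.3 − 20.76 = 176.54 g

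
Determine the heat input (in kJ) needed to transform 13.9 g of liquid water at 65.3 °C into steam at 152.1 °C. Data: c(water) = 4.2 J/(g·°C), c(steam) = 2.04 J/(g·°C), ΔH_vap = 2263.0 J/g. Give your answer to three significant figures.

q = 35.0 kJ

q1 (heat water 65.3→100.0 °C): 13.9 × 4.2 × 34.7 = 2026 J
q2 (vaporize at 100 °C): 13.9 × 2263.0 = 31456 J
q3 (heat steam 100.0→152.1 °C): 13.9 × 2.04 × 52.1 = 1477 J
Total: 2026 + 31456 + 1477 = 34959 J = 35.0 kJ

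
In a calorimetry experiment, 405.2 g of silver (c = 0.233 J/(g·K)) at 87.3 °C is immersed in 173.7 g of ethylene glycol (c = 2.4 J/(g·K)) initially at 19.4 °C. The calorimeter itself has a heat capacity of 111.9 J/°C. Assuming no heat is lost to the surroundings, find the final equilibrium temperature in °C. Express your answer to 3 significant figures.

T_f = 29.7 °C

Heat lost by silver = heat gained by ethylene glycol + calorimeter.
(405.2)(0.233)(87.3 − T) = [(173.7)(2.4) + 111.9](T − 19.4)
94.4116 (87.3 − T) = 528.78 (T − 19.4)
8242.1 − 94.4116 T = 528.78 T − 10258
18500.1 = 623.1916 T
T = 29.69 °C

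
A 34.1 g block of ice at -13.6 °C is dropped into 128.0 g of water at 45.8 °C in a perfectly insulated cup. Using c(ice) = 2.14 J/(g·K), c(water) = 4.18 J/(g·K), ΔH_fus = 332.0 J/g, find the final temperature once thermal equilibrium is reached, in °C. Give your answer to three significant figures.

Heat to bring ice to 0 °C and melt it: q₁ = 34.1×2.14×13.6 + 34.1×332.0 = 12314 J
Heat the water can supply cooling to 0 °C: 128.0×4.18×45.8 = 24504.8 J > q₁, so all ice melts.
Energy balance: 128.0×4.18×(45.8 − T) = 12314 + 34.1×4.18×(T − 0)
535.04(45.8 − T) = 12314 + 142.538 T
24504.8 − 12314 = 677.578 T
T = 12190.8 / 677.578 = 17.99 °C

T_f = 18.0 °C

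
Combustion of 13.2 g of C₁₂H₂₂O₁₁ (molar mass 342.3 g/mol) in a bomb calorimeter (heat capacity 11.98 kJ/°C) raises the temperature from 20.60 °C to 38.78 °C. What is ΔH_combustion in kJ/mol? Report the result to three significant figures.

ΔH = -5650 kJ/mol

ΔT = 38.78 − 20.60 = 18.18 °C
q_cal = C_cal × ΔT = 11.98 × 18.18 = 217.7964 kJ
n = 13.2 / 342.3 = 0.03856 mol
q_rxn = −q_cal = -217.7964 kJ
ΔH = -217.7964 / 0.03856 = -5648 kJ/mol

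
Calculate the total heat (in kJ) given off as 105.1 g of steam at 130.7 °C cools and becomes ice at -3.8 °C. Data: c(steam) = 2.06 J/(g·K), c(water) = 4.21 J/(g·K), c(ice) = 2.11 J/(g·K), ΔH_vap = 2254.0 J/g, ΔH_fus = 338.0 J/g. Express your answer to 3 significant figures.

q = 324 kJ

q1 (cool steam 130.7→100 °C): 105.1 × 2.06 × 30.7 = 6647 J
q2 (condense at 100 °C): 105.1 × 2254.0 = 236895 J
q3 (cool water 100→0 °C): 105.1 × 4.21 × 100.0 = 44247 J
q4 (freeze at 0 °C): 105.1 × 338.0 = 35524 J
q5 (cool ice 0→-3.8 °C): 105.1 × 2.11 × 3.8 = 843 J
Total: 6647 + 236895 + 44247 + 35524 + 843 = 324156 J = 324 kJ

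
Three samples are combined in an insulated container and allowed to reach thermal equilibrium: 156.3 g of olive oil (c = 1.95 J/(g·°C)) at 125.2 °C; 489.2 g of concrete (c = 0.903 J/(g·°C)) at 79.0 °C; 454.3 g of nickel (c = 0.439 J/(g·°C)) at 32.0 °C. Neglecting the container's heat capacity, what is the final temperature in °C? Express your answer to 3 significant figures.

T_f = 84.0 °C

Σ mᵢcᵢ(T − Tᵢ) = 0  ⇒  T = Σ mᵢcᵢTᵢ / Σ mᵢcᵢ
Σ mᵢcᵢ = 156.3×1.95 + 489.2×0.903 + 454.3×0.439 = 945.9703
Σ mᵢcᵢTᵢ = 304.785×125.2 + 441.7476×79.0 + 199.4377×32.0 = 79439
T = 79439 / 945.9703 = 83.98 °C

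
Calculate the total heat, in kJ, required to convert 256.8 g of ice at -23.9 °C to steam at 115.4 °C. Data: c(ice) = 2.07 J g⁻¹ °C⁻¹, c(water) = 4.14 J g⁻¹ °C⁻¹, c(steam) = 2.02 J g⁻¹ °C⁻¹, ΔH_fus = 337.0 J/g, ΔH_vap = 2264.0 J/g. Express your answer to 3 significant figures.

q1 (heat ice -23.9→0.0 °C): 256.8 × 2.07 × 23.9 = 12705 J
q2 (melt at 0 °C): 256.8 × 337.0 = 86542 J
q3 (heat water 0.0→100.0 °C): 256.8 × 4.14 × 100.0 = 106315 J
q4 (vaporize at 100 °C): 256.8 × 2264.0 = 581395 J
q5 (heat steam 100.0→115.4 °C): 256.8 × 2.02 × 15.4 = 7989 J
Total: 12705 + 86542 + 106315 + 581395 + 7989 = 794946 J = 795 kJ

q = 795 kJ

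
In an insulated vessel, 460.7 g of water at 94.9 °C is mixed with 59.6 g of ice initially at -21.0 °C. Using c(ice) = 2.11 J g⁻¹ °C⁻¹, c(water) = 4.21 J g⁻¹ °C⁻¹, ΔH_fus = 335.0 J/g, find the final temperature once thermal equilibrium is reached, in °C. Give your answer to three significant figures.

Heat to bring ice to 0 °C and melt it: q₁ = 59.6×2.11×21.0 + 59.6×335.0 = 22607 J
Heat the water can supply cooling to 0 °C: 460.7×4.21×94.9 = 184063 J > q₁, so all ice melts.
Energy balance: 460.7×4.21×(94.9 − T) = 22607 + 59.6×4.21×(T − 0)
1939.547(94.9 − T) = 22607 + 250.916 T
184063 − 22607 = 2190.463 T
T = 161456 / 2190.463 = 73.71 °C

T_f = 73.7 °C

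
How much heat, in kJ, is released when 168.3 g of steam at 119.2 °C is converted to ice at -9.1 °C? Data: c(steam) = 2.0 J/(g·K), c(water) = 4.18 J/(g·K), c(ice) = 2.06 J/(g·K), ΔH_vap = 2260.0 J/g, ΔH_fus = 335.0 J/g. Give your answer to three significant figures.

q = 517 kJ

q1 (cool steam 119.2→100 °C): 168.3 × 2.0 × 19.2 = 6463 J
q2 (condense at 100 °C): 168.3 × 2260.0 = 380358 J
q3 (cool water 100→0 °C): 168.3 × 4.18 × 100.0 = 70349 J
q4 (freeze at 0 °C): 168.3 × 335.0 = 56381 J
q5 (cool ice 0→-9.1 °C): 168.3 × 2.06 × 9.1 = 3155 J
Total: 6463 + 380358 + 70349 + 56381 + 3155 = 516706 J = 517 kJ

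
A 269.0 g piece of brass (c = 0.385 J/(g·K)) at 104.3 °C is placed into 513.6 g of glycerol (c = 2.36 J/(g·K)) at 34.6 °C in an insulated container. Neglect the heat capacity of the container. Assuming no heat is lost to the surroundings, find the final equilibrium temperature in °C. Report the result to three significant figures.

T_f = 40.1 °C

Heat lost by brass = heat gained by glycerol.
(269.0)(0.385)(104.3 − T) = (513.6)(2.36)(T − 34.6)
103.565 (104.3 − T) = 1212.096 (T − 34.6)
10802 − 103.565 T = 1212.096 T − 41939
52741 = 1315.661 T
T = 40.09 °C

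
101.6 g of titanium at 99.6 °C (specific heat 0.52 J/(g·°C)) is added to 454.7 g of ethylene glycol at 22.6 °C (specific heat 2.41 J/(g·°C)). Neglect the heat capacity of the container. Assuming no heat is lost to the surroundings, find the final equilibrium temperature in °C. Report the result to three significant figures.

Heat lost by titanium = heat gained by ethylene glycol.
(101.6)(0.52)(99.6 − T) = (454.7)(2.41)(T − 22.6)
52.832 (99.6 − T) = 1095.827 (T − 22.6)
5262.1 − 52.832 T = 1095.827 T − 24766
30028.1 = 1148.659 T
T = 26.14 °C

T_f = 26.1 °C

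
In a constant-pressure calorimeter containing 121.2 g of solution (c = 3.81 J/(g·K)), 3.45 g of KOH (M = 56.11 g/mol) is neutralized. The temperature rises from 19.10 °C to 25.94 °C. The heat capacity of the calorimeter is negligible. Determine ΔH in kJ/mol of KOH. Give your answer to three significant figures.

|ΔT| = |25.94 − 19.10| = 6.84 °C
|q_surr| = (121.2 × 3.81) × 6.84 = 461.772 × 6.84 = 3159 J
n(KOH) = 3.45 / 56.11 = 0.06149 mol
Temperature rose, so q_rxn = −|q_surr| = -3.159 kJ
ΔH = q_rxn / n = -51.37 kJ/mol

ΔH = -51.4 kJ/mol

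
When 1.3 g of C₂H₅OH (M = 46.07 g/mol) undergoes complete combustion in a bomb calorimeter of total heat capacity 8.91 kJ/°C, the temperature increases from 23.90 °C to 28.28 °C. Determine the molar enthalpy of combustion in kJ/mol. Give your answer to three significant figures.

ΔT = 28.28 − 23.90 = 4.38 °C
q_cal = C_cal × ΔT = 8.91 × 4.38 = 39.0258 kJ
n = 1.3 / 46.07 = 0.02822 mol
q_rxn = −q_cal = -39.0258 kJ
ΔH = -39.0258 / 0.02822 = -1383 kJ/mol

ΔH = -1380 kJ/mol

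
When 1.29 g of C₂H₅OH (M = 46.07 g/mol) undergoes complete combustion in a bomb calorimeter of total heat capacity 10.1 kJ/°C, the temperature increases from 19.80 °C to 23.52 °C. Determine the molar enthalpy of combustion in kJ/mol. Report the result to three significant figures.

ΔT = 23.52 − 19.80 = 3.72 °C
q_cal = C_cal × ΔT = 10.1 × 3.72 = 37.572 kJ
n = 1.29 / 46.07 = 0.02800 mol
q_rxn = −q_cal = -37.572 kJ
ΔH = -37.572 / 0.02800 = -1342 kJ/mol

ΔH = -1340 kJ/mol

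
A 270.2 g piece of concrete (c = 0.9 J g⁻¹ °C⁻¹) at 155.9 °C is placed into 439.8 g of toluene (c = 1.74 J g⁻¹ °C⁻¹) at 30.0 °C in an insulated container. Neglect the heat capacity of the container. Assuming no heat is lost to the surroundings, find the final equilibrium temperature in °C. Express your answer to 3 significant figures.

Heat lost by concrete = heat gained by toluene.
(270.2)(0.9)(155.9 − T) = (439.8)(1.74)(T − 30.0)
243.18 (155.9 − T) = 765.252 (T − 30.0)
37912 − 243.18 T = 765.252 T − 22958
60870 = 1008.432 T
T = 60.36 °C

T_f = 60.4 °C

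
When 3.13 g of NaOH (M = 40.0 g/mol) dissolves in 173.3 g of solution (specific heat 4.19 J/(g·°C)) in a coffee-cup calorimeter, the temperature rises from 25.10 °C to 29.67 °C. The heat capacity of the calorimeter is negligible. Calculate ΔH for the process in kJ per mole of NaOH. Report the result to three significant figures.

|ΔT| = |29.67 − 25.10| = 4.57 °C
|q_surr| = (173.3 × 4.19) × 4.57 = 726.127 × 4.57 = 3318 J
n(NaOH) = 3.13 / 40.0 = 0.07825 mol
Temperature rose, so q_rxn = −|q_surr| = -3.318 kJ
ΔH = q_rxn / n = -42.40 kJ/mol

ΔH = -42.4 kJ/mol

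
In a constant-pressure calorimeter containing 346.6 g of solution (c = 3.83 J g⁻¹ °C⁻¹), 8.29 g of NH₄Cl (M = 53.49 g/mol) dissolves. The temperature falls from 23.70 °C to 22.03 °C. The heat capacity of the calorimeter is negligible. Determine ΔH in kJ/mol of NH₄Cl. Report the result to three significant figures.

ΔH = 14.3 kJ/mol

|ΔT| = |22.03 − 23.70| = 1.67 °C
|q_surr| = (346.6 × 3.83) × 1.67 = 1327.478 × 1.67 = 2217 J
n(NH₄Cl) = 8.29 / 53.49 = 0.1550 mol
Temperature fell, so q_rxn = +|q_surr| = 2.217 kJ
ΔH = q_rxn / n = 14.30 kJ/mol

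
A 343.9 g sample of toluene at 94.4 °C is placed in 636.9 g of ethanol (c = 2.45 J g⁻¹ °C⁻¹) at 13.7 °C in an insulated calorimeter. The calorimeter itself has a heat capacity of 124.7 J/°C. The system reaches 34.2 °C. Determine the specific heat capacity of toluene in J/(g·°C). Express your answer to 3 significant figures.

c = 1.67 J/(g·°C)

q_gained = (636.9 × 2.45 + 124.7) × (34.2 − 13.7) = 34540 J
q_lost = 343.9 × c × (94.4 − 34.2) = 20702.78 c
Set equal: c = 34540 / 20702.78 = 1.67 J/(g·°C)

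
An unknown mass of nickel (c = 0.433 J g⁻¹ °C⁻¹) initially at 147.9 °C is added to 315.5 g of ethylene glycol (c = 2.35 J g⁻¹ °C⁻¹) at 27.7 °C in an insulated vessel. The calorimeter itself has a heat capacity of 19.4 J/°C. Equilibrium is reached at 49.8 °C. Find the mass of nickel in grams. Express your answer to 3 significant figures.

m = 396 g

q_gained = (315.5 × 2.35 + 19.4) × (49.8 − 27.7) = 16810 J
q_lost = m × 0.433 × (147.9 − 49.8) = 42.4773 m
m = 16810 / 42.4773 = 396 g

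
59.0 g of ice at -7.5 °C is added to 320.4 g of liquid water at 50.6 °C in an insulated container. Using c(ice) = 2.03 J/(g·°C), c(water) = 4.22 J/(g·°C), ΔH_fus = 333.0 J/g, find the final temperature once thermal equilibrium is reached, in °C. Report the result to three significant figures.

T_f = 29.9 °C

Heat to bring ice to 0 °C and melt it: q₁ = 59.0×2.03×7.5 + 59.0×333.0 = 20545 J
Heat the water can supply cooling to 0 °C: 320.4×4.22×50.6 = 68415.7 J > q₁, so all ice melts.
Energy balance: 320.4×4.22×(50.6 − T) = 20545 + 59.0×4.22×(T − 0)
1352.088(50.6 − T) = 20545 + 248.98 T
68415.7 − 20545 = 1601.068 T
T = 47870.7 / 1601.068 = 29.90 °C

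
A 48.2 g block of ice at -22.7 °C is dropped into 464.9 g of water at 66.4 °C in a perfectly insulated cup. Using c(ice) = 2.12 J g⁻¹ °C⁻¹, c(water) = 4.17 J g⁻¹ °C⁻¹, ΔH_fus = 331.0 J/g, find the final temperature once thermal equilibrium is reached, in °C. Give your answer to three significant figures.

T_f = 51.6 °C

Heat to bring ice to 0 °C and melt it: q₁ = 48.2×2.12×22.7 + 48.2×331.0 = 18274 J
Heat the water can supply cooling to 0 °C: 464.9×4.17×66.4 = 128725 J > q₁, so all ice melts.
Energy balance: 464.9×4.17×(66.4 − T) = 18274 + 48.2×4.17×(T − 0)
1938.633(66.4 − T) = 18274 + 200.994 T
128725 − 18274 = 2139.627 T
T = 110451 / 2139.627 = 51.62 °C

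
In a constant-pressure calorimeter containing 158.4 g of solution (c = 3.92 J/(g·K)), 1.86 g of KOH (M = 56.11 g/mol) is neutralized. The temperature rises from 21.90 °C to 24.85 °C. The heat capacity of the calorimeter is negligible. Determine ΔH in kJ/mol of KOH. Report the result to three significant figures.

|ΔT| = |24.85 − 21.90| = 2.95 °C
|q_surr| = (158.4 × 3.92) × 2.95 = 620.928 × 2.95 = 1832 J
n(KOH) = 1.86 / 56.11 = 0.03315 mol
Temperature rose, so q_rxn = −|q_surr| = -1.832 kJ
ΔH = q_rxn / n = -55.26 kJ/mol

ΔH = -55.3 kJ/mol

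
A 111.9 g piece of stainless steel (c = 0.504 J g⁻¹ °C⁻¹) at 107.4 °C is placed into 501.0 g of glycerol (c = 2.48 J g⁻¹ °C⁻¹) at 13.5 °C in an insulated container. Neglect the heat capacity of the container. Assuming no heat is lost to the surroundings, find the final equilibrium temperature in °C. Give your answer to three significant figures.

T_f = 17.6 °C

Heat lost by stainless steel = heat gained by glycerol.
(111.9)(0.504)(107.4 − T) = (501.0)(2.48)(T − 13.5)
56.3976 (107.4 − T) = 1242.48 (T − 13.5)
6057.1 − 56.3976 T = 1242.48 T − 16773
22830.1 = 1298.8776 T
T = 17.58 °C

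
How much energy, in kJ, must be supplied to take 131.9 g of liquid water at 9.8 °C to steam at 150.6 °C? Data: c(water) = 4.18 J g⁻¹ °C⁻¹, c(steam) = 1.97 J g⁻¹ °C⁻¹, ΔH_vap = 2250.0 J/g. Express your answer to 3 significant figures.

q1 (heat water 9.8→100.0 °C): 131.9 × 4.18 × 90.2 = 49731 J
q2 (vaporize at 100 °C): 131.9 × 2250.0 = 296775 J
q3 (heat steam 100.0→150.6 °C): 131.9 × 1.97 × 50.6 = 13148 J
Total: 49731 + 296775 + 13148 = 359654 J = 360 kJ

q = 360 kJ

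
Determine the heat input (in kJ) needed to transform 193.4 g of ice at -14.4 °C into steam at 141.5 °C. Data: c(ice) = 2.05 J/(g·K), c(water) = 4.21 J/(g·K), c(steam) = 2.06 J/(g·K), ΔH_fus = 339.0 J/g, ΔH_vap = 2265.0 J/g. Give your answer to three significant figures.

q1 (heat ice -14.4→0.0 °C): 193.4 × 2.05 × 14.4 = 5709 J
q2 (melt at 0 °C): 193.4 × 339.0 = 65563 J
q3 (heat water 0.0→100.0 °C): 193.4 × 4.21 × 100.0 = 81421 J
q4 (vaporize at 100 °C): 193.4 × 2265.0 = 438051 J
q5 (heat steam 100.0→141.5 °C): 193.4 × 2.06 × 41.5 = 16534 J
Total: 5709 + 65563 + 81421 + 438051 + 16534 = 607278 J = 607 kJ

q = 607 kJ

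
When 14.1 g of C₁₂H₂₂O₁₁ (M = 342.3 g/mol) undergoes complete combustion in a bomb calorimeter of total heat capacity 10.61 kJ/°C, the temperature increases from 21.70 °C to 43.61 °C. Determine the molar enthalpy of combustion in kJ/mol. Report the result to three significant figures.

ΔT = 43.61 − 21.70 = 21.91 °C
q_cal = C_cal × ΔT = 10.61 × 21.91 = 232.4651 kJ
n = 14.1 / 342.3 = 0.04119 mol
q_rxn = −q_cal = -232.4651 kJ
ΔH = -232.4651 / 0.04119 = -5644 kJ/mol

ΔH = -5640 kJ/mol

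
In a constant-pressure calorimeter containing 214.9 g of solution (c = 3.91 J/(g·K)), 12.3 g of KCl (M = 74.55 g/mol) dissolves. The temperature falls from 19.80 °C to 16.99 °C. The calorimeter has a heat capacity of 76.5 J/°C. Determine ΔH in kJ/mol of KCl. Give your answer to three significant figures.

ΔH = 15.6 kJ/mol

|ΔT| = |16.99 − 19.80| = 2.81 °C
|q_surr| = (214.9 × 3.91 + 76.5) × 2.81 = 916.759 × 2.81 = 2576 J
n(KCl) = 12.3 / 74.55 = 0.1650 mol
Temperature fell, so q_rxn = +|q_surr| = 2.576 kJ
ΔH = q_rxn / n = 15.61 kJ/mol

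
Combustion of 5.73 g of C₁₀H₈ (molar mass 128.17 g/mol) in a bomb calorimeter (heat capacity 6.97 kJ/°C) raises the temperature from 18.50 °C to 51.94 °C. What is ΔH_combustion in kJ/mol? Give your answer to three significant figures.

ΔT = 51.94 − 18.50 = 33.44 °C
q_cal = C_cal × ΔT = 6.97 × 33.44 = 233.0768 kJ
n = 5.73 / 128.17 = 0.04471 mol
q_rxn = −q_cal = -233.0768 kJ
ΔH = -233.0768 / 0.04471 = -5213 kJ/mol

ΔH = -5210 kJ/mol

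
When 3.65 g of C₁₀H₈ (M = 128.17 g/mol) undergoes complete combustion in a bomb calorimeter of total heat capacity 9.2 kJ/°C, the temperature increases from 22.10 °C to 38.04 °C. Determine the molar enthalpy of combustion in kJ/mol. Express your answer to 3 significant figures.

ΔT = 38.04 − 22.10 = 15.94 °C
q_cal = C_cal × ΔT = 9.2 × 15.94 = 146.648 kJ
n = 3.65 / 128.17 = 0.02848 mol
q_rxn = −q_cal = -146.648 kJ
ΔH = -146.648 / 0.02848 = -5149 kJ/mol

ΔH = -5150 kJ/mol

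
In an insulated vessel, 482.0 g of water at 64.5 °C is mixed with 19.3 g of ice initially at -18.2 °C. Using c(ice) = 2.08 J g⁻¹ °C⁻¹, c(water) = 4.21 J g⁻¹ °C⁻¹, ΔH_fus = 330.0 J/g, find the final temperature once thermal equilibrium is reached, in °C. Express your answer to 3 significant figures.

Heat to bring ice to 0 °C and melt it: q₁ = 19.3×2.08×18.2 + 19.3×330.0 = 7099.6 J
Heat the water can supply cooling to 0 °C: 482.0×4.21×64.5 = 130885 J > q₁, so all ice melts.
Energy balance: 482.0×4.21×(64.5 − T) = 7099.6 + 19.3×4.21×(T − 0)
2029.22(64.5 − T) = 7099.6 + 81.253 T
130885 − 7099.6 = 2110.473 T
T = 123785.4 / 2110.473 = 58.65 °C

T_f = 58.7 °C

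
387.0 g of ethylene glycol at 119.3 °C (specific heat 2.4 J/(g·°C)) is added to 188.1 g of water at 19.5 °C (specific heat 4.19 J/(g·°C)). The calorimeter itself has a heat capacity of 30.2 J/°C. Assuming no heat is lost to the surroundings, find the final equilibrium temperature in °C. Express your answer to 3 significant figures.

T_f = 72.6 °C

Heat lost by ethylene glycol = heat gained by water + calorimeter.
(387.0)(2.4)(119.3 − T) = [(188.1)(4.19) + 30.2](T − 19.5)
928.8 (119.3 − T) = 818.339 (T − 19.5)
110810 − 928.8 T = 818.339 T − 15958
126768 = 1747.139 T
T = 72.56 °C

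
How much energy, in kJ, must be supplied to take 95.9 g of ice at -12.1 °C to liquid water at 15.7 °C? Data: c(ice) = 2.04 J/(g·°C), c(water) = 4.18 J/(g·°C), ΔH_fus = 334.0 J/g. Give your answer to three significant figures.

q = 40.7 kJ

q1 (heat ice -12.1→0.0 °C): 95.9 × 2.04 × 12.1 = 2367 J
q2 (melt at 0 °C): 95.9 × 334.0 = 32031 J
q3 (heat water 0.0→15.7 °C): 95.9 × 4.18 × 15.7 = 6294 J
Total: 2367 + 32031 + 6294 = 40692 J = 40.7 kJ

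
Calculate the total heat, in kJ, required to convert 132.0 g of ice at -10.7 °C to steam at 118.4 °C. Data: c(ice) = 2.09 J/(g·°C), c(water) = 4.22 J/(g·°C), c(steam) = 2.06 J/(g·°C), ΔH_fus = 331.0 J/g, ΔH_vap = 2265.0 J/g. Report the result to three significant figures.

q1 (heat ice -10.7→0.0 °C): 132.0 × 2.09 × 10.7 = 2952 J
q2 (melt at 0 °C): 132.0 × 331.0 = 43692 J
q3 (heat water 0.0→100.0 °C): 132.0 × 4.22 × 100.0 = 55704 J
q4 (vaporize at 100 °C): 132.0 × 2265.0 = 298980 J
q5 (heat steam 100.0→118.4 °C): 132.0 × 2.06 × 18.4 = 5003 J
Total: 2952 + 43692 + 55704 + 298980 + 5003 = 406331 J = 406 kJ

q = 406 kJ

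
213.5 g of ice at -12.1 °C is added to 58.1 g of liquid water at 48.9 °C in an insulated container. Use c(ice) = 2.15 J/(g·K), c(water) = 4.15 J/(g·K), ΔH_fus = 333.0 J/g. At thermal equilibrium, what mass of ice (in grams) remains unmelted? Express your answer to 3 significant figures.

m_ice remaining = 195 g

Heat to warm all ice to 0 °C: 213.5×2.15×12.1 = 5554.2 J
Heat released by water cooling to 0 °C: 58.1×4.15×48.9 = 11791 J
11791 J < 5554.2 + 213.5×333.0 = 76649.7 J, so not all ice melts; final T = 0 °C.
Heat left for melting: 11791 − 5554.2 = 6236.8 J
Mass melted = 6236.8 / 333.0 = 18.73 g
Ice remaining = 213.5 − 18.73 = 194.77 g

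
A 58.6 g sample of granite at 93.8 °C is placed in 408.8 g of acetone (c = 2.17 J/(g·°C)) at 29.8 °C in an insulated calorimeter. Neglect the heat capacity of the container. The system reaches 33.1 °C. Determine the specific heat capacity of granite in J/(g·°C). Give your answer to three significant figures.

q_gained = (408.8 × 2.17) × (33.1 − 29.8) = 2927 J
q_lost = 58.6 × c × (93.8 − 33.1) = 3557.02 c
Set equal: c = 2927 / 3557.02 = 0.823 J/(g·°C)

c = 0.823 J/(g·°C)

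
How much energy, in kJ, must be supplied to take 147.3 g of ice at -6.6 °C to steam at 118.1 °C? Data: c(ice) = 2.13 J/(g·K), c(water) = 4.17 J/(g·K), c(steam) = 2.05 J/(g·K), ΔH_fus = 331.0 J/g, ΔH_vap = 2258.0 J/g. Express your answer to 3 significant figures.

q = 450 kJ

q1 (heat ice -6.6→0.0 °C): 147.3 × 2.13 × 6.6 = 2071 J
q2 (melt at 0 °C): 147.3 × 331.0 = 48756 J
q3 (heat water 0.0→100.0 °C): 147.3 × 4.17 × 100.0 = 61424 J
q4 (vaporize at 100 °C): 147.3 × 2258.0 = 332603 J
q5 (heat steam 100.0→118.1 °C): 147.3 × 2.05 × 18.1 = 5466 J
Total: 2071 + 48756 + 61424 + 332603 + 5466 = 450320 J = 450 kJ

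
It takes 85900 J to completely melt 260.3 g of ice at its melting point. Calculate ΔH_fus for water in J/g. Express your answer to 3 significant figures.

ΔH_fus = q / m = 85900 / 260.3 = 330 J/g

ΔH_fus = 330 J/g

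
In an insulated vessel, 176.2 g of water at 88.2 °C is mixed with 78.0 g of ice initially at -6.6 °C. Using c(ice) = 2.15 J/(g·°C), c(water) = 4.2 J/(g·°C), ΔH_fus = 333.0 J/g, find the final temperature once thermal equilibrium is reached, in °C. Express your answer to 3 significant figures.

Heat to bring ice to 0 °C and melt it: q₁ = 78.0×2.15×6.6 + 78.0×333.0 = 27081 J
Heat the water can supply cooling to 0 °C: 176.2×4.2×88.2 = 65271.5 J > q₁, so all ice melts.
Energy balance: 176.2×4.2×(88.2 − T) = 27081 + 78.0×4.2×(T − 0)
740.04(88.2 − T) = 27081 + 327.6 T
65271.5 − 27081 = 1067.64 T
T = 38190.5 / 1067.64 = 35.77 °C

T_f = 35.8 °C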